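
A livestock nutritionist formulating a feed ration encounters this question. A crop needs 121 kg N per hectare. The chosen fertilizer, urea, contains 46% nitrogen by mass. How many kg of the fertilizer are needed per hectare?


Rate = N_required / (N_content / 100)
     = 121 / (46 / 100)
     = 121 / 0.46
     = 263.04 kg/ha


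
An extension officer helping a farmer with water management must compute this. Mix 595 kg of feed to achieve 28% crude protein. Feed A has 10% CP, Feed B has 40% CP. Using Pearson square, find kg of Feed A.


parts_A = CP_b - target = 40 - 28 = 12
parts_B = target - CP_a = 28 - 10 = 18
total_parts = 12 + 18 = 30
Feed A = 595 * 12 / 30 = 238 kg
Feed B = 595 * 18 / 30 = 357 kg

238 kg


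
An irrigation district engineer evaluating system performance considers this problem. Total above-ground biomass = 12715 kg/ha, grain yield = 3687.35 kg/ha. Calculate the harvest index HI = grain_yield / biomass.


HI = grain_yield / biomass
   = 3687.35 / 12715
   = 0.29


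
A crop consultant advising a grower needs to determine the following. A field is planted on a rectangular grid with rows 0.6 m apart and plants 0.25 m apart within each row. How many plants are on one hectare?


D = 10000 / (row_sp * plant_sp)
  = 10000 / (0.6 * 0.25)
  = 10000 / 0.1500
  = 66666.67 plants/ha


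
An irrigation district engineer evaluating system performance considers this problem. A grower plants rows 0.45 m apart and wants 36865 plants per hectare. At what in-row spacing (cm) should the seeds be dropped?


spacing = 10000 / (row_sp * density)
        = 10000 / (0.45 * 36865)
        = 10000 / 16589.25
        = 0.60280 m = 60.28 cm


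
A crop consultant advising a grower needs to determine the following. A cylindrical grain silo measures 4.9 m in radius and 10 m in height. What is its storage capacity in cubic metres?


V = pi * r^2 * h
  = pi * 4.9^2 * 10
  = pi * 24.01 * 10
  = 754.30 m^3


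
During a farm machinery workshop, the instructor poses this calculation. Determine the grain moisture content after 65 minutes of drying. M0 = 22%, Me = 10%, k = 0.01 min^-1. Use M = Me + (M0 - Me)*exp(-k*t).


M = Me + (M0 - Me) * e^(-k*t)
  = 10 + (22 - 10) * e^(-0.01*65)
  = 10 + 12 * e^(-0.650)
  = 10 + 12 * 0.52205
  = 10 + 6.2645
  = 16.26%


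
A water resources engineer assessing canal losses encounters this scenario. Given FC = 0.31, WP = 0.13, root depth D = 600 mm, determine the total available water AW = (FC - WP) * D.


AW = (FC - WP) * D
   = (0.31 - 0.13) * 600
   = 0.18 * 600
   = 108 mm


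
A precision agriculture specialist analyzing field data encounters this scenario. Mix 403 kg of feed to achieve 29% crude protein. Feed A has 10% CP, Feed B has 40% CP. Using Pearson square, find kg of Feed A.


parts_A = CP_b - target = 40 - 29 = 11
parts_B = target - CP_a = 29 - 10 = 19
total_parts = 11 + 19 = 30
Feed A = 403 * 11 / 30 = 147.77 kg
Feed B = 403 * 19 / 30 = 255.23 kg

147.77 kg


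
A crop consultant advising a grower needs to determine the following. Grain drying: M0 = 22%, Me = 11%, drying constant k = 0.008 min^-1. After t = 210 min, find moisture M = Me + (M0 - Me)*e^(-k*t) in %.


M = Me + (M0 - Me) * e^(-k*t)
  = 11 + (22 - 11) * e^(-0.008*210)
  = 11 + 11 * e^(-1.680)
  = 11 + 11 * 0.18637
  = 11 + 2.0501
  = 13.05%


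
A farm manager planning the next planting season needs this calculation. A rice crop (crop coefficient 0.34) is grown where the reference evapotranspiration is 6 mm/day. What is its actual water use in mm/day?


ETc = Kc * ET0
    = 0.34 * 6
    = 2.04 mm/day


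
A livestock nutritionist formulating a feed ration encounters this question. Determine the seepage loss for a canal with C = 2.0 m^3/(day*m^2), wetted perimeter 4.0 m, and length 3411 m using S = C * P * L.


S = C * P * L
  = 2.0 * 4.0 * 3411
  = 27288 m^3/day


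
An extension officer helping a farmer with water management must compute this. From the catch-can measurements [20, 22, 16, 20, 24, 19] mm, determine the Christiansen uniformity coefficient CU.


xbar = 121 / 6 = 20.167
sum|xi - xbar| = 11.333
CU = 100 * (1 - 11.333 / (6 * 20.167))
   = 100 * (1 - 0.0937)
   = 90.63%


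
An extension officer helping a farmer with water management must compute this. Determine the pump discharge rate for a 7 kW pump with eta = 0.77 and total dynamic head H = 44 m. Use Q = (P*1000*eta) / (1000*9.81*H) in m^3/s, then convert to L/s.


Q = (P * 1000 * eta) / (rho * g * H)
  = (7 * 1000 * 0.77) / (1000 * 9.81 * 44)
  = 5390 / 431640
  = 0.01249 m^3/s = 12.49 L/s


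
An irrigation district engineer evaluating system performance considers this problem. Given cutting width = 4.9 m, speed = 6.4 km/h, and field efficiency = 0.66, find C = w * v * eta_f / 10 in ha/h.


C = w * v * eta_f / 10
  = 4.9 * 6.4 * 0.66 / 10
  = 20.70 / 10
  = 2.07 ha/h


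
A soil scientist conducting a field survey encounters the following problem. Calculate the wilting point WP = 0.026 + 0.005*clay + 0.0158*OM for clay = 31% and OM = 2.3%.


WP = 0.026 + 0.005*31 + 0.0158*2.3
   = 0.026 + 0.1550 + 0.0363
   = 0.2173


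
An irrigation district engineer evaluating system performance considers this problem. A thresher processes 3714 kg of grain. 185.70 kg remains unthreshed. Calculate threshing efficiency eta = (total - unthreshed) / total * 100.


eta = (total - unthreshed) / total * 100
    = (3714 - 185.70) / 3714 * 100
    = 3528.30 / 3714 * 100
    = 95%


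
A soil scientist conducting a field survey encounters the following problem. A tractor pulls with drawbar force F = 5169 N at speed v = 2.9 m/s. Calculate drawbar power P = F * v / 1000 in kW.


P = F * v / 1000
  = 5169 * 2.9 / 1000
  = 14990.10 / 1000
  = 14.99 kW


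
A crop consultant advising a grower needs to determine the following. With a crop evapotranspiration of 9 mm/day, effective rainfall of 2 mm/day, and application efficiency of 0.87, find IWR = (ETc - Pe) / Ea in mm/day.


IWR = (ETc - Pe) / Ea
    = (9 - 2) / 0.87
    = 7 / 0.87
    = 8.05 mm/day


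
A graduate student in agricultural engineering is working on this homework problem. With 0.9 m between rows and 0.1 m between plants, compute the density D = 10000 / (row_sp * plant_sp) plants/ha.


D = 10000 / (row_sp * plant_sp)
  = 10000 / (0.9 * 0.1)
  = 10000 / 0.0900
  = 111111.11 plants/ha


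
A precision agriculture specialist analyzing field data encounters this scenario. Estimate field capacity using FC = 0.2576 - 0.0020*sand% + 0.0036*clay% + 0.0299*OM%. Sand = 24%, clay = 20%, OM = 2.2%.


FC = 0.2576 - 0.0020*24 + 0.0036*20 + 0.0299*2.2
   = 0.2576 - 0.0480 + 0.0720 + 0.0658
   = 0.3474


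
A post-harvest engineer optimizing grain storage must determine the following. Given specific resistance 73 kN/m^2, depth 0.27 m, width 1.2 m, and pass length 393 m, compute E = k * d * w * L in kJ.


E = k * d * w * L
  = 73 * 0.27 * 1.2 * 393
  = 9295.24 kJ


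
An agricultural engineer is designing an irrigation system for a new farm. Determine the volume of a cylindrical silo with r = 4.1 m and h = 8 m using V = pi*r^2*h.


V = pi * r^2 * h
  = pi * 4.1^2 * 8
  = pi * 16.81 * 8
  = 422.48 m^3


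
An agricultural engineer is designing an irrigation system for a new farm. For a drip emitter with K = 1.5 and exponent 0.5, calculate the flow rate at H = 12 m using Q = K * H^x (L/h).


Q = K * H^x
  = 1.5 * 12^0.5
  = 1.5 * 3.4641
  = 5.20 L/h


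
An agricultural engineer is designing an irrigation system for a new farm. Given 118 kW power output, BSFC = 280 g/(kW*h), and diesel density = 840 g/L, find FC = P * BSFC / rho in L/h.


FC = P * BSFC / rho_fuel
   = 118 * 280 / 840
   = 33040 / 840
   = 39.33 L/h


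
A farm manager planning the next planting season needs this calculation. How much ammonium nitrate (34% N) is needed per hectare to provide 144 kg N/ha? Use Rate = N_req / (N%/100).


Rate = N_required / (N_content / 100)
     = 144 / (34 / 100)
     = 144 / 0.34
     = 423.53 kg/ha


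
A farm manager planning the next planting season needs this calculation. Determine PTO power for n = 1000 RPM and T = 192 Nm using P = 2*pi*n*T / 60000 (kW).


P = 2*pi*n*T / 60000
  = 2*pi * 1000 * 192 / 60000
  = 1206371.58 / 60000
  = 20.11 kW


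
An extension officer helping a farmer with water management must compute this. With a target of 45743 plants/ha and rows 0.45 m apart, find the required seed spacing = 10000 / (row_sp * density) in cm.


spacing = 10000 / (row_sp * density)
        = 10000 / (0.45 * 45743)
        = 10000 / 20584.35
        = 0.48581 m = 48.58 cm


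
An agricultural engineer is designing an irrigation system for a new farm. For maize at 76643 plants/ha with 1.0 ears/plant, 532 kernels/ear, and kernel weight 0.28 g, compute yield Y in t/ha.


Y = density * ears * kernels * kw
  = 76643 * 1.0 * 532 * 0.28 g/ha
  = 11416741.28 g/ha
  = 11416.74 kg/ha = 11.42 t/ha


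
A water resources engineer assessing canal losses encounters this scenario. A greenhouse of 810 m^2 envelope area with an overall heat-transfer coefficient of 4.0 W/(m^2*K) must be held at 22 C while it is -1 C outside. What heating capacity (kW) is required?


dT = 22 - (-1) = 23 K
Q = U * A * dT
  = 4.0 * 810 * 23
  = 74520 W = 74.52 kW


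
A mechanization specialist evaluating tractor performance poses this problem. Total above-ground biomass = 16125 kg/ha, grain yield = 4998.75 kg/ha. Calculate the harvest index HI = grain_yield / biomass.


HI = grain_yield / biomass
   = 4998.75 / 16125
   = 0.31


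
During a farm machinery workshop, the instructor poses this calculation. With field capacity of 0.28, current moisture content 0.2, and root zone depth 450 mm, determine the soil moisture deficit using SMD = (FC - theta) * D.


SMD = (FC - theta) * D
    = (0.28 - 0.2) * 450
    = 0.080 * 450
    = 36 mm


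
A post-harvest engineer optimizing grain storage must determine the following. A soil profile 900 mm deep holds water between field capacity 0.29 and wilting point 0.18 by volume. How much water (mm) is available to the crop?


AW = (FC - WP) * D
   = (0.29 - 0.18) * 900
   = 0.11 * 900
   = 99 mm


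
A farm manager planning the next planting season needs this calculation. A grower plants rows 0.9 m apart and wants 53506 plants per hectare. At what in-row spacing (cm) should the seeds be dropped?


spacing = 10000 / (row_sp * density)
        = 10000 / (0.9 * 53506)
        = 10000 / 48155.40
        = 0.20766 m = 20.77 cm


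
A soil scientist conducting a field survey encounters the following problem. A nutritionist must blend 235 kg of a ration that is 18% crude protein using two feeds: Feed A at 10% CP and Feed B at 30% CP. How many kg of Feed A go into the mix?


parts_A = CP_b - target = 30 - 18 = 12
parts_B = target - CP_a = 18 - 10 = 8
total_parts = 12 + 8 = 20
Feed A = 235 * 12 / 20 = 141 kg
Feed B = 235 * 8 / 20 = 94 kg

141 kg


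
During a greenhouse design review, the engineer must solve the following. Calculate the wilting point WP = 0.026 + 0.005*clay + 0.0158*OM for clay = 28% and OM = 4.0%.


WP = 0.026 + 0.005*28 + 0.0158*4.0
   = 0.026 + 0.1400 + 0.0632
   = 0.2292


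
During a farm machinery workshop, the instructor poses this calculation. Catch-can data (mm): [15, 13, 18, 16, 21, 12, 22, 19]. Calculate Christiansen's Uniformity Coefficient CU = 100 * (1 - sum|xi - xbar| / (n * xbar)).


xbar = 136 / 8 = 17
sum|xi - xbar| = 24
CU = 100 * (1 - 24 / (8 * 17))
   = 100 * (1 - 0.1765)
   = 82.35%


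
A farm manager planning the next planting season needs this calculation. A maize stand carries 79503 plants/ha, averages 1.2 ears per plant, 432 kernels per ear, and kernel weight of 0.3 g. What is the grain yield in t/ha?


Y = density * ears * kernels * kw
  = 79503 * 1.2 * 432 * 0.3 g/ha
  = 12364306.56 g/ha
  = 12364.31 kg/ha = 12.36 t/ha


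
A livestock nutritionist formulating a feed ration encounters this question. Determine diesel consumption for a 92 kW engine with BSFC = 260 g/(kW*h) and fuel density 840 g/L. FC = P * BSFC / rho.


FC = P * BSFC / rho_fuel
   = 92 * 260 / 840
   = 23920 / 840
   = 28.48 L/h


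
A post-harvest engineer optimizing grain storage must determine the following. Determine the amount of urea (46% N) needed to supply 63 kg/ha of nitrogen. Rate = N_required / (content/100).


Rate = N_required / (N_content / 100)
     = 63 / (46 / 100)
     = 63 / 0.46
     = 136.96 kg/ha


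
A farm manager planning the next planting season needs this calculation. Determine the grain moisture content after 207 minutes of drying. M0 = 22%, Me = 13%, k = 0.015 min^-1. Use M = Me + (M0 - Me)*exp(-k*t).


M = Me + (M0 - Me) * e^(-k*t)
  = 13 + (22 - 13) * e^(-0.015*207)
  = 13 + 9 * e^(-3.105)
  = 13 + 9 * 0.04482
  = 13 + 0.4034
  = 13.40%


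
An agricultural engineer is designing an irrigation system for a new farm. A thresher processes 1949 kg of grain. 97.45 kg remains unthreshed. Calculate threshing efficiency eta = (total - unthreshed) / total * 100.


eta = (total - unthreshed) / total * 100
    = (1949 - 97.45) / 1949 * 100
    = 1851.55 / 1949 * 100
    = 95%


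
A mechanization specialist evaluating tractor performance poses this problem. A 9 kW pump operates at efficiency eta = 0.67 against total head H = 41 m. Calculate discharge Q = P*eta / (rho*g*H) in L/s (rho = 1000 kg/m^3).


Q = (P * 1000 * eta) / (rho * g * H)
  = (9 * 1000 * 0.67) / (1000 * 9.81 * 41)
  = 6030 / 402210
  = 0.01499 m^3/s = 14.99 L/s


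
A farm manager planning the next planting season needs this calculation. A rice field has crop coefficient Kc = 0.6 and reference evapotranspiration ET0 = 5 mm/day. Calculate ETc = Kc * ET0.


ETc = Kc * ET0
    = 0.6 * 5
    = 3 mm/day


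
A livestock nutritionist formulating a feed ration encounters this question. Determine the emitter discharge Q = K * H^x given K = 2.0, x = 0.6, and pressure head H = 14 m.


Q = K * H^x
  = 2.0 * 14^0.6
  = 2.0 * 4.8717
  = 9.74 L/h


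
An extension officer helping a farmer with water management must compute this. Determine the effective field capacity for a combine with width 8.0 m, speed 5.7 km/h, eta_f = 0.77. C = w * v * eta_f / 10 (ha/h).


C = w * v * eta_f / 10
  = 8.0 * 5.7 * 0.77 / 10
  = 35.11 / 10
  = 3.51 ha/h


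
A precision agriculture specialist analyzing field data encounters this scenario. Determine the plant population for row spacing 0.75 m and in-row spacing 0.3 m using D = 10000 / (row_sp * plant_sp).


D = 10000 / (row_sp * plant_sp)
  = 10000 / (0.75 * 0.3)
  = 10000 / 0.2250
  = 44444.44 plants/ha


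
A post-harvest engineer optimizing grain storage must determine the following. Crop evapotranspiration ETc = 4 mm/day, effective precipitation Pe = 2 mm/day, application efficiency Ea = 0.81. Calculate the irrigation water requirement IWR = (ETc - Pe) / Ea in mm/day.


IWR = (ETc - Pe) / Ea
    = (4 - 2) / 0.81
    = 2 / 0.81
    = 2.47 mm/day


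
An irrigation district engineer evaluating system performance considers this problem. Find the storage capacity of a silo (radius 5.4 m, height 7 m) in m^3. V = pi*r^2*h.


V = pi * r^2 * h
  = pi * 5.4^2 * 7
  = pi * 29.16 * 7
  = 641.26 m^3


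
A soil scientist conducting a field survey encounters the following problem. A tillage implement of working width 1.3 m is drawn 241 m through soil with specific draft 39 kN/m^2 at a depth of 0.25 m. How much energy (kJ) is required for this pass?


E = k * d * w * L
  = 39 * 0.25 * 1.3 * 241
  = 3054.68 kJ


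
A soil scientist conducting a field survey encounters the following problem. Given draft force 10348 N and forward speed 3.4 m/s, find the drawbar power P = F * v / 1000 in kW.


P = F * v / 1000
  = 10348 * 3.4 / 1000
  = 35183.20 / 1000
  = 35.18 kW


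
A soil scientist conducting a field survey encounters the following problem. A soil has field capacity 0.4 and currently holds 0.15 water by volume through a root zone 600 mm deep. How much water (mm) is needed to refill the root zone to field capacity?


SMD = (FC - theta) * D
    = (0.4 - 0.15) * 600
    = 0.250 * 600
    = 150 mm


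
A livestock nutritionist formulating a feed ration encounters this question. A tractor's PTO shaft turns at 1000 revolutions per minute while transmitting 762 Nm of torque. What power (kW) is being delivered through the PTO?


P = 2*pi*n*T / 60000
  = 2*pi * 1000 * 762 / 60000
  = 4787787.20 / 60000
  = 79.80 kW


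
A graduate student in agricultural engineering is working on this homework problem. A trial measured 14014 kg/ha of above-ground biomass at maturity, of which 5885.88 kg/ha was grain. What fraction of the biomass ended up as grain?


HI = grain_yield / biomass
   = 5885.88 / 14014
   = 0.42


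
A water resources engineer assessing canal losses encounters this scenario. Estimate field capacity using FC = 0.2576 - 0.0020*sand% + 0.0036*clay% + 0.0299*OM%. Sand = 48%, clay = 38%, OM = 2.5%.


FC = 0.2576 - 0.0020*48 + 0.0036*38 + 0.0299*2.5
   = 0.2576 - 0.0960 + 0.1368 + 0.0748
   = 0.3732


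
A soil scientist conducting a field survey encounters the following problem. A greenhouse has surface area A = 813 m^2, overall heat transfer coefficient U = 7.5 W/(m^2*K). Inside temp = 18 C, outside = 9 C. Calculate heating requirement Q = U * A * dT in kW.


dT = 18 - (9) = 9 K
Q = U * A * dT
  = 7.5 * 813 * 9
  = 54877.50 W = 54.88 kW


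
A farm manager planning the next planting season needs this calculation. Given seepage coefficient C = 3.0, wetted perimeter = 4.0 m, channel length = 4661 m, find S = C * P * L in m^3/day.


S = C * P * L
  = 3.0 * 4.0 * 4661
  = 55932 m^3/day


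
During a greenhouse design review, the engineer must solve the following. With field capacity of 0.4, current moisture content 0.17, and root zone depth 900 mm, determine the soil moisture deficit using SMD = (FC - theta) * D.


SMD = (FC - theta) * D
    = (0.4 - 0.17) * 900
    = 0.230 * 900
    = 207 mm


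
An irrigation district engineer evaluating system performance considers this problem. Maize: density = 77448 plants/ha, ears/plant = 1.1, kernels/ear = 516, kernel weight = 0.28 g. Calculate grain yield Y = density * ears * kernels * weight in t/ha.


Y = density * ears * kernels * kw
  = 77448 * 1.1 * 516 * 0.28 g/ha
  = 12308655.74 g/ha
  = 12308.66 kg/ha = 12.31 t/ha


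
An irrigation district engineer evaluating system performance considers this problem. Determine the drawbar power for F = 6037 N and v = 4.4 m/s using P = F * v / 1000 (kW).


P = F * v / 1000
  = 6037 * 4.4 / 1000
  = 26562.80 / 1000
  = 26.56 kW


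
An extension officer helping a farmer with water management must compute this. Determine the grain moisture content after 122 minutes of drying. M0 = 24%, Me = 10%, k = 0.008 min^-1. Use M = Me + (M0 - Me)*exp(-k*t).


M = Me + (M0 - Me) * e^(-k*t)
  = 10 + (24 - 10) * e^(-0.008*122)
  = 10 + 14 * e^(-0.976)
  = 10 + 14 * 0.37682
  = 10 + 5.2754
  = 15.28%


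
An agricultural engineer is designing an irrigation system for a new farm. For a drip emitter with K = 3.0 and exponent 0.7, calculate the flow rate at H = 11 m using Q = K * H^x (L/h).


Q = K * H^x
  = 3.0 * 11^0.7
  = 3.0 * 5.3577
  = 16.07 L/h


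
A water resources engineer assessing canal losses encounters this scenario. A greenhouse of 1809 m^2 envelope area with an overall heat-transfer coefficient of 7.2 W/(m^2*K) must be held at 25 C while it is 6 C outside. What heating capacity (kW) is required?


dT = 25 - (6) = 19 K
Q = U * A * dT
  = 7.2 * 1809 * 19
  = 247471.20 W = 247.47 kW


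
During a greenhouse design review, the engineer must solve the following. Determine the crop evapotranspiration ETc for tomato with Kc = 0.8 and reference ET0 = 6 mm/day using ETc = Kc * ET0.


ETc = Kc * ET0
    = 0.8 * 6
    = 4.80 mm/day


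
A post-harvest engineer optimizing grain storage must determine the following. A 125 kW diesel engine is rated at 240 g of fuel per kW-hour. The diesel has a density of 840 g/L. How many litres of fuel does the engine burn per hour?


FC = P * BSFC / rho_fuel
   = 125 * 240 / 840
   = 30000 / 840
   = 35.71 L/h


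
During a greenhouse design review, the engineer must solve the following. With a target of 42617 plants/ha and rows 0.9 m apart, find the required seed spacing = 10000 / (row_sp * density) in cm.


spacing = 10000 / (row_sp * density)
        = 10000 / (0.9 * 42617)
        = 10000 / 38355.30
        = 0.26072 m = 26.07 cm


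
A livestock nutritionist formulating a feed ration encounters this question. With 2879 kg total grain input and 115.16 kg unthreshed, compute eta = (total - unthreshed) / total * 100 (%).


eta = (total - unthreshed) / total * 100
    = (2879 - 115.16) / 2879 * 100
    = 2763.84 / 2879 * 100
    = 96%


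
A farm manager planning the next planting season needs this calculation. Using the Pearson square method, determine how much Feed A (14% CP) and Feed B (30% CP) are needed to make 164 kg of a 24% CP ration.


parts_A = CP_b - target = 30 - 24 = 6
parts_B = target - CP_a = 24 - 14 = 10
total_parts = 6 + 10 = 16
Feed A = 164 * 6 / 16 = 61.50 kg
Feed B = 164 * 10 / 16 = 102.50 kg

61.50 kg


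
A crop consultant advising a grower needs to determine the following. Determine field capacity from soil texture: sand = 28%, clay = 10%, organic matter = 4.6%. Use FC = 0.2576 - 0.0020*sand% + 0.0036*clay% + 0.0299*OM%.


FC = 0.2576 - 0.0020*28 + 0.0036*10 + 0.0299*4.6
   = 0.2576 - 0.0560 + 0.0360 + 0.1375
   = 0.3751


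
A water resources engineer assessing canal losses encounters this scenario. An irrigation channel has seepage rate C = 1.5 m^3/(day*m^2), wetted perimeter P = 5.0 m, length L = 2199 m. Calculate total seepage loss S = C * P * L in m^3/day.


S = C * P * L
  = 1.5 * 5.0 * 2199
  = 16492.50 m^3/day


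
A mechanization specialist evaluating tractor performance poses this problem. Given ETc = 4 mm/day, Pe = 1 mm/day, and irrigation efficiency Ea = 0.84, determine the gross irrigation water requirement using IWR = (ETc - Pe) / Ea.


IWR = (ETc - Pe) / Ea
    = (4 - 1) / 0.84
    = 3 / 0.84
    = 3.57 mm/day


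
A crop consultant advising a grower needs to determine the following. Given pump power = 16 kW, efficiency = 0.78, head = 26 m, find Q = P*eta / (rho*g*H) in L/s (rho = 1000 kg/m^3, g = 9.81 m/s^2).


Q = (P * 1000 * eta) / (rho * g * H)
  = (16 * 1000 * 0.78) / (1000 * 9.81 * 26)
  = 12480 / 255060
  = 0.04893 m^3/s = 48.93 L/s


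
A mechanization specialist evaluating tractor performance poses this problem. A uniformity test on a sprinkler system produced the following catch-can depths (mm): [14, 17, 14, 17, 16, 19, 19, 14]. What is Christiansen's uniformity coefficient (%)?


xbar = 130 / 8 = 16.250
sum|xi - xbar| = 14
CU = 100 * (1 - 14 / (8 * 16.250))
   = 100 * (1 - 0.1077)
   = 89.23%


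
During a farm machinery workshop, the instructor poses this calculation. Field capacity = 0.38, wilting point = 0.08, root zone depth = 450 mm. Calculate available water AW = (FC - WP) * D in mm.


AW = (FC - WP) * D
   = (0.38 - 0.08) * 450
   = 0.30 * 450
   = 135 mm


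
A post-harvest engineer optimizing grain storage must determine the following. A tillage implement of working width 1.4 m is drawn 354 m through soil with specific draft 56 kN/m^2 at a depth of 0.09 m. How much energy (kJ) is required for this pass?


E = k * d * w * L
  = 56 * 0.09 * 1.4 * 354
  = 2497.82 kJ


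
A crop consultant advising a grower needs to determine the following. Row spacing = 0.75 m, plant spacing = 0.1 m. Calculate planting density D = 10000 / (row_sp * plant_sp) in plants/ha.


D = 10000 / (row_sp * plant_sp)
  = 10000 / (0.75 * 0.1)
  = 10000 / 0.0750
  = 133333.33 plants/ha


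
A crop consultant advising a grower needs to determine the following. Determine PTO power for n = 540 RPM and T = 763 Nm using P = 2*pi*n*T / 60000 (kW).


P = 2*pi*n*T / 60000
  = 2*pi * 540 * 763 / 60000
  = 2588798.01 / 60000
  = 43.15 kW


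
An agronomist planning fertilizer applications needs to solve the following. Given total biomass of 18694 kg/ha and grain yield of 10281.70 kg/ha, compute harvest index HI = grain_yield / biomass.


HI = grain_yield / biomass
   = 10281.70 / 18694
   = 0.55


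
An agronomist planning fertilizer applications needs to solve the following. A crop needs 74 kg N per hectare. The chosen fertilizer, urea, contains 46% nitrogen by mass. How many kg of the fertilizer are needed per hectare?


Rate = N_required / (N_content / 100)
     = 74 / (46 / 100)
     = 74 / 0.46
     = 160.87 kg/ha


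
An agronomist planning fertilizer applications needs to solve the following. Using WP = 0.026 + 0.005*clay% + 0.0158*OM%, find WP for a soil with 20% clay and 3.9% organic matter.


WP = 0.026 + 0.005*20 + 0.0158*3.9
   = 0.026 + 0.1000 + 0.0616
   = 0.1876


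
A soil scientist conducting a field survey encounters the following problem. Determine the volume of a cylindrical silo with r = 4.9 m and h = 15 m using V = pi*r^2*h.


V = pi * r^2 * h
  = pi * 4.9^2 * 15
  = pi * 24.01 * 15
  = 1131.44 m^3


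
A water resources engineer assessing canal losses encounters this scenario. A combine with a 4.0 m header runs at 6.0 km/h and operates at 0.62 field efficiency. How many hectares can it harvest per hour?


C = w * v * eta_f / 10
  = 4.0 * 6.0 * 0.62 / 10
  = 14.88 / 10
  = 1.49 ha/h


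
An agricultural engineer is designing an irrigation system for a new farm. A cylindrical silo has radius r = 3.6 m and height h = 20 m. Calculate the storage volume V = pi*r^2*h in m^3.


V = pi * r^2 * h
  = pi * 3.6^2 * 20
  = pi * 12.96 * 20
  = 814.30 m^3


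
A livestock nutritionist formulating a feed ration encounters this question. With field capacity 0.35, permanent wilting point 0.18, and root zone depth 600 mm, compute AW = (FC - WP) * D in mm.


AW = (FC - WP) * D
   = (0.35 - 0.18) * 600
   = 0.17 * 600
   = 102 mm


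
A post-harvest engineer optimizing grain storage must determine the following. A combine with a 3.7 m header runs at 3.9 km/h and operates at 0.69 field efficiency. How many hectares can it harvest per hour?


C = w * v * eta_f / 10
  = 3.7 * 3.9 * 0.69 / 10
  = 9.96 / 10
  = 1.00 ha/h


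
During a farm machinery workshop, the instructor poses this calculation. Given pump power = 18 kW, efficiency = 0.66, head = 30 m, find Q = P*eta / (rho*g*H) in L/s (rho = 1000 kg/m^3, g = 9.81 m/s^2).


Q = (P * 1000 * eta) / (rho * g * H)
  = (18 * 1000 * 0.66) / (1000 * 9.81 * 30)
  = 11880 / 294300
  = 0.04037 m^3/s = 40.37 L/s


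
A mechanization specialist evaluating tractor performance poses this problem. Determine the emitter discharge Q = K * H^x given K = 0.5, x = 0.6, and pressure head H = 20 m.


Q = K * H^x
  = 0.5 * 20^0.6
  = 0.5 * 6.0342
  = 3.02 L/h


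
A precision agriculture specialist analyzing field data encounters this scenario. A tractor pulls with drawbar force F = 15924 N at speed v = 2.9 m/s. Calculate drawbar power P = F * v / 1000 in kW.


P = F * v / 1000
  = 15924 * 2.9 / 1000
  = 46179.60 / 1000
  = 46.18 kW


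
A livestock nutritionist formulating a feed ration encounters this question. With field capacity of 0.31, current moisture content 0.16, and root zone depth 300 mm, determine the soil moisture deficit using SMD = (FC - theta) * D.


SMD = (FC - theta) * D
    = (0.31 - 0.16) * 300
    = 0.150 * 300
    = 45 mm


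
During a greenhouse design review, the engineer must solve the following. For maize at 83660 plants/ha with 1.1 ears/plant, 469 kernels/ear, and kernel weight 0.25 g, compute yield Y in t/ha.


Y = density * ears * kernels * kw
  = 83660 * 1.1 * 469 * 0.25 g/ha
  = 10790048.50 g/ha
  = 10790.05 kg/ha = 10.79 t/ha


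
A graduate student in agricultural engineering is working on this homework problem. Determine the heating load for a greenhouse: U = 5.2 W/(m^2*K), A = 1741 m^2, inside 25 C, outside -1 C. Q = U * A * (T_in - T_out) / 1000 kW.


dT = 25 - (-1) = 26 K
Q = U * A * dT
  = 5.2 * 1741 * 26
  = 235383.20 W = 235.38 kW


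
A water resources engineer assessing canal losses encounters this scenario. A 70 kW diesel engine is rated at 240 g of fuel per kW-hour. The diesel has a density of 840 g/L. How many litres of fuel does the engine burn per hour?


FC = P * BSFC / rho_fuel
   = 70 * 240 / 840
   = 16800 / 840
   = 20 L/h


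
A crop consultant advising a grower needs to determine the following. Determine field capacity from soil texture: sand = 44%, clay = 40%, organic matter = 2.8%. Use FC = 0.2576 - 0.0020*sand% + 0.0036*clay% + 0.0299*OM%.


FC = 0.2576 - 0.0020*44 + 0.0036*40 + 0.0299*2.8
   = 0.2576 - 0.0880 + 0.1440 + 0.0837
   = 0.3973


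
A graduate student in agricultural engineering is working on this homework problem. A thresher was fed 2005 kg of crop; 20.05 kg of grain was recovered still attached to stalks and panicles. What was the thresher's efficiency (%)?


eta = (total - unthreshed) / total * 100
    = (2005 - 20.05) / 2005 * 100
    = 1984.95 / 2005 * 100
    = 99%


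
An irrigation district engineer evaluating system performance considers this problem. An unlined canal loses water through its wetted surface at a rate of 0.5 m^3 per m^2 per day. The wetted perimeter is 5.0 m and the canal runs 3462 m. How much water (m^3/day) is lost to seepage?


S = C * P * L
  = 0.5 * 5.0 * 3462
  = 8655 m^3/day


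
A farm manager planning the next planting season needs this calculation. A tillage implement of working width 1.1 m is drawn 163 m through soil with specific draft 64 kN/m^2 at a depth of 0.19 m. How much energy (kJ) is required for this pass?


E = k * d * w * L
  = 64 * 0.19 * 1.1 * 163
  = 2180.29 kJ


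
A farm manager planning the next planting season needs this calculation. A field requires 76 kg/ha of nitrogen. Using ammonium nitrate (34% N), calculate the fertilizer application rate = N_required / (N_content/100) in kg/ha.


Rate = N_required / (N_content / 100)
     = 76 / (34 / 100)
     = 76 / 0.34
     = 223.53 kg/ha


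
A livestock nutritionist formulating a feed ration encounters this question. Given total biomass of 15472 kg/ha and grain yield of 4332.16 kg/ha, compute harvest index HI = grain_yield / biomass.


HI = grain_yield / biomass
   = 4332.16 / 15472
   = 0.28


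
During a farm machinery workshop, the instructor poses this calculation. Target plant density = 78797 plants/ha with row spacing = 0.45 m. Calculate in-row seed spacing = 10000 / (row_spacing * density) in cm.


spacing = 10000 / (row_sp * density)
        = 10000 / (0.45 * 78797)
        = 10000 / 35458.65
        = 0.28202 m = 28.20 cm


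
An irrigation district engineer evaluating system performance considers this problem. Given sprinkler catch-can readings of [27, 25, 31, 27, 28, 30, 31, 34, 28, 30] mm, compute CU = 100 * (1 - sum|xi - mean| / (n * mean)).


xbar = 291 / 10 = 29.100
sum|xi - xbar| = 21
CU = 100 * (1 - 21 / (10 * 29.100))
   = 100 * (1 - 0.0722)
   = 92.78%


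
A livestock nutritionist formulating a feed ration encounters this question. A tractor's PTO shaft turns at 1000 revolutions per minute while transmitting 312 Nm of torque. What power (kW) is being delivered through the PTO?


P = 2*pi*n*T / 60000
  = 2*pi * 1000 * 312 / 60000
  = 1960353.82 / 60000
  = 32.67 kW


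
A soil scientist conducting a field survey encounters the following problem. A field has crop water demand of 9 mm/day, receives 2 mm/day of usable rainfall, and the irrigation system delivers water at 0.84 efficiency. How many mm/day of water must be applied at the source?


IWR = (ETc - Pe) / Ea
    = (9 - 2) / 0.84
    = 7 / 0.84
    = 8.33 mm/day


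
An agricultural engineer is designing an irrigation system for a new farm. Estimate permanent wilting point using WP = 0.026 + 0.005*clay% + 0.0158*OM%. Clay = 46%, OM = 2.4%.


WP = 0.026 + 0.005*46 + 0.0158*2.4
   = 0.026 + 0.2300 + 0.0379
   = 0.2939


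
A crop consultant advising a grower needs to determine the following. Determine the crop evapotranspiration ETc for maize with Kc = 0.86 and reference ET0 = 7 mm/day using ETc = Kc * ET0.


ETc = Kc * ET0
    = 0.86 * 7
    = 6.02 mm/day


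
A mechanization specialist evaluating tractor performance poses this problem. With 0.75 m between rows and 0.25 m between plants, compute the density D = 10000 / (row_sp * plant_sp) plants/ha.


D = 10000 / (row_sp * plant_sp)
  = 10000 / (0.75 * 0.25)
  = 10000 / 0.1875
  = 53333.33 plants/ha


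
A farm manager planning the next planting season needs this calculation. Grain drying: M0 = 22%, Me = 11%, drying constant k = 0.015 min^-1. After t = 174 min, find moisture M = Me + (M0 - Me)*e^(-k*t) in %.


M = Me + (M0 - Me) * e^(-k*t)
  = 11 + (22 - 11) * e^(-0.015*174)
  = 11 + 11 * e^(-2.610)
  = 11 + 11 * 0.07353
  = 11 + 0.8089
  = 11.81%


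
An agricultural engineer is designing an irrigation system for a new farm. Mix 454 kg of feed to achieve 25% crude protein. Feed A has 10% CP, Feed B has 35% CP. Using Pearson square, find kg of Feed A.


parts_A = CP_b - target = 35 - 25 = 10
parts_B = target - CP_a = 25 - 10 = 15
total_parts = 10 + 15 = 25
Feed A = 454 * 10 / 25 = 181.60 kg
Feed B = 454 * 15 / 25 = 272.40 kg

181.60 kg


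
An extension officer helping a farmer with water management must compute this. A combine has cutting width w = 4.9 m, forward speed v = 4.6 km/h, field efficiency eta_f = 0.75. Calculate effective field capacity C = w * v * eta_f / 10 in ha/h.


C = w * v * eta_f / 10
  = 4.9 * 4.6 * 0.75 / 10
  = 16.91 / 10
  = 1.69 ha/h


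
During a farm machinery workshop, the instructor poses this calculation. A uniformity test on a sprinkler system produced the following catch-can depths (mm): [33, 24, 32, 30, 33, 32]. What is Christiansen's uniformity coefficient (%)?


xbar = 184 / 6 = 30.667
sum|xi - xbar| = 14.667
CU = 100 * (1 - 14.667 / (6 * 30.667))
   = 100 * (1 - 0.0797)
   = 92.03%


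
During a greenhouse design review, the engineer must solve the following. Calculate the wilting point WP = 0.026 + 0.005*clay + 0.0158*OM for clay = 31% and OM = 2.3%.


WP = 0.026 + 0.005*31 + 0.0158*2.3
   = 0.026 + 0.1550 + 0.0363
   = 0.2173


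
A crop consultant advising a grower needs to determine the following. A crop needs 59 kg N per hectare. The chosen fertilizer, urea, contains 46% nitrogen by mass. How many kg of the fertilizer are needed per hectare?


Rate = N_required / (N_content / 100)
     = 59 / (46 / 100)
     = 59 / 0.46
     = 128.26 kg/ha


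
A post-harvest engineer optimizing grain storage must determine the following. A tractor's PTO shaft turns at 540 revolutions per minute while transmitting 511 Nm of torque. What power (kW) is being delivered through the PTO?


P = 2*pi*n*T / 60000
  = 2*pi * 540 * 511 / 60000
  = 1733782.15 / 60000
  = 28.90 kW


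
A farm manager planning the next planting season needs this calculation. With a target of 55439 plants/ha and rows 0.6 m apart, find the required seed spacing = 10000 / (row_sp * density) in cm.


spacing = 10000 / (row_sp * density)
        = 10000 / (0.6 * 55439)
        = 10000 / 33263.40
        = 0.30063 m = 30.06 cm


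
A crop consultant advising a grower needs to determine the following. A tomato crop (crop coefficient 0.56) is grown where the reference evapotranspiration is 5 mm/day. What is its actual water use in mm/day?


ETc = Kc * ET0
    = 0.56 * 5
    = 2.80 mm/day


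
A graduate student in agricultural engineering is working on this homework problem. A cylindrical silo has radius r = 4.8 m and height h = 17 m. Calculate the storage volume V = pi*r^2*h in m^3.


V = pi * r^2 * h
  = pi * 4.8^2 * 17
  = pi * 23.04 * 17
  = 1230.50 m^3


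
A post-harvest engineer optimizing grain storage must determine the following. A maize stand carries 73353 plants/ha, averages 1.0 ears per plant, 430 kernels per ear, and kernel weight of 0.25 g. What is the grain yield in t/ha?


Y = density * ears * kernels * kw
  = 73353 * 1.0 * 430 * 0.25 g/ha
  = 7885447.50 g/ha
  = 7885.45 kg/ha = 7.89 t/ha


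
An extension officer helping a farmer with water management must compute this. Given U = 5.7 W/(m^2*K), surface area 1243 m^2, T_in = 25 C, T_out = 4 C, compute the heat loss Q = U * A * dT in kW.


dT = 25 - (4) = 21 K
Q = U * A * dT
  = 5.7 * 1243 * 21
  = 148787.10 W = 148.79 kW


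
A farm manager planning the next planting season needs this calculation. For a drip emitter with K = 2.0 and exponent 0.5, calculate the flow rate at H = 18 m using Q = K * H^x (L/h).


Q = K * H^x
  = 2.0 * 18^0.5
  = 2.0 * 4.2426
  = 8.49 L/h


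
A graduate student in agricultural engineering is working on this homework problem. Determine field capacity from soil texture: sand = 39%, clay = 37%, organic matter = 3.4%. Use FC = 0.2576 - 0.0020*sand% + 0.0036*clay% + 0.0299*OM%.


FC = 0.2576 - 0.0020*39 + 0.0036*37 + 0.0299*3.4
   = 0.2576 - 0.0780 + 0.1332 + 0.1017
   = 0.4145


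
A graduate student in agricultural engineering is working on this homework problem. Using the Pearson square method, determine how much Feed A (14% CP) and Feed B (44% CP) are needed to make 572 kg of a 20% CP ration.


parts_A = CP_b - target = 44 - 20 = 24
parts_B = target - CP_a = 20 - 14 = 6
total_parts = 24 + 6 = 30
Feed A = 572 * 24 / 30 = 457.60 kg
Feed B = 572 * 6 / 30 = 114.40 kg

457.60 kg


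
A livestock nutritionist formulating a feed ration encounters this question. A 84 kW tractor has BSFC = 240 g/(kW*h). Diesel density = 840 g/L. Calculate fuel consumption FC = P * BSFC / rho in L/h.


FC = P * BSFC / rho_fuel
   = 84 * 240 / 840
   = 20160 / 840
   = 24 L/h


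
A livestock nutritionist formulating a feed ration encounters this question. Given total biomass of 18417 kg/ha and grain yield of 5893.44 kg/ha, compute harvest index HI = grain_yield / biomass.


HI = grain_yield / biomass
   = 5893.44 / 18417
   = 0.32


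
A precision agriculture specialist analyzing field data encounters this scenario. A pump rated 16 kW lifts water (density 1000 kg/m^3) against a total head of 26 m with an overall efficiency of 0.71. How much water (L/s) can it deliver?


Q = (P * 1000 * eta) / (rho * g * H)
  = (16 * 1000 * 0.71) / (1000 * 9.81 * 26)
  = 11360 / 255060
  = 0.04454 m^3/s = 44.54 L/s


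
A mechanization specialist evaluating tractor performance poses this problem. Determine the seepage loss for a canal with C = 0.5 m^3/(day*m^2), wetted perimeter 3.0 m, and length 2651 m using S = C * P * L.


S = C * P * L
  = 0.5 * 3.0 * 2651
  = 3976.50 m^3/day


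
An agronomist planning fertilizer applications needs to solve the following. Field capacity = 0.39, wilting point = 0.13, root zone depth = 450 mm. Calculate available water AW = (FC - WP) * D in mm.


AW = (FC - WP) * D
   = (0.39 - 0.13) * 450
   = 0.26 * 450
   = 117 mm


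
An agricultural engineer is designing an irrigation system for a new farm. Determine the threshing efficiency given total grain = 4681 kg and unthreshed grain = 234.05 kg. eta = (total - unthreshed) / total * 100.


eta = (total - unthreshed) / total * 100
    = (4681 - 234.05) / 4681 * 100
    = 4446.95 / 4681 * 100
    = 95%


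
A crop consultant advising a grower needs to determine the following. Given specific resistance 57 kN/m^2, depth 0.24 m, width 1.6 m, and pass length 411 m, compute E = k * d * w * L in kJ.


E = k * d * w * L
  = 57 * 0.24 * 1.6 * 411
  = 8995.97 kJ


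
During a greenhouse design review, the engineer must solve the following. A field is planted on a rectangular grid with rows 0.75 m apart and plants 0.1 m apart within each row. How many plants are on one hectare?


D = 10000 / (row_sp * plant_sp)
  = 10000 / (0.75 * 0.1)
  = 10000 / 0.0750
  = 133333.33 plants/ha
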